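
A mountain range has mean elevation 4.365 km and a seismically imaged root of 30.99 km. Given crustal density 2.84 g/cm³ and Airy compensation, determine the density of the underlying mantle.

Airy balance: ρ_c h = (ρ_m − ρ_c) r → ρ_m = ρ_c (1 + h/r).
ρ_m = 2.84 × (1 + 4.365 km/30.99 km) = 3.24 g/cm³.

3.24 g/cm³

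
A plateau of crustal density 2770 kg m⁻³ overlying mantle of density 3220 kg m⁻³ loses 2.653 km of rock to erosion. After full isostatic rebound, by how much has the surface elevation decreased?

0.371 km

Rebound u = e ρ_c/ρ_m = 2.653 km × 2770/3220 = 2.282 km.
Net surface drop = e − u = 2.653 km − 2.282 km = e (ρ_m − ρ_c)/ρ_m = 0.371 km.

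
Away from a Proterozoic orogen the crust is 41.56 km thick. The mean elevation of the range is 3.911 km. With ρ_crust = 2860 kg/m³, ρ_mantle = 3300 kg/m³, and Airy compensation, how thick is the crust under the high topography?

70.9 km

Root depth r = h ρ_c / (ρ_m − ρ_c) = 3.911 km × 2860 / 440 = 25.42 km.
Total thickness = T + h + r = 41.56 km + 3.911 km + 25.42 km = 70.9 km.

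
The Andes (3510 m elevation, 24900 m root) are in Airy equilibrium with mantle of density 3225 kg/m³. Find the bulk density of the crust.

ρ_c h = (ρ_m − ρ_c) r → ρ_c (h + r) = ρ_m r → ρ_c = ρ_m r / (h + r).
ρ_c = 3225 × 24900 m / (3510 m + 24900 m) = 2830 kg/m³.

2830 kg/m³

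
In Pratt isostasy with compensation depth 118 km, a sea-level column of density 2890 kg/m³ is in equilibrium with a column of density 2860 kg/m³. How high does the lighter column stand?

1.24 km

ρ_ref D = ρ (D + h) → h = D (ρ_ref − ρ)/ρ.
h = 118 km × (2890 − 2860)/2860 = 1.24 km.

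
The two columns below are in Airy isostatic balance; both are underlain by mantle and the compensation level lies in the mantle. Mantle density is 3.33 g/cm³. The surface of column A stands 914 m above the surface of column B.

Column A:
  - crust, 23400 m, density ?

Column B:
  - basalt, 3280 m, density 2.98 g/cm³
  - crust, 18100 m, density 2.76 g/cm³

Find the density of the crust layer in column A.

2.71 g/cm³

Take the compensation level at the base of the deeper column (depth z_c below the surface of column A) and equate Σ ρ_i t_i down to z_c; mantle fills any gap and the z_c terms cancel.
Column A: 23400×ρ + (z_c − 23400)×3.33
Column B: 914×0 + 3280×2.98 + 18100×2.76 + (z_c − 914 − 21380)×3.33
The z_c×3.33 term appears on both sides and cancels. Collect the known terms of each column as K = Σ(ρt)_known − 3.33 × (depth of known layers): K_A = 0 − 3.33×23400 = −77922; K_B = 59730.4 − 3.33×(914 + 21380) = −14508.62.
Balance: K_A + 23400×ρ = K_B, so ρ = (K_B − K_A)/23400 = 63413.4/23400 = 2.71 g/cm³.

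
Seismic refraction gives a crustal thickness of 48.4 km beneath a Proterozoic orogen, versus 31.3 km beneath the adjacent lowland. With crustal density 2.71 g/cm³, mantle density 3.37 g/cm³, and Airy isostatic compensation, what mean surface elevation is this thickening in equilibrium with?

Excess crust Δ = 48.4 km − 31.3 km = 17.1 km, split between elevation h and root r with h + r = Δ.
Airy balance ρ_c h = (ρ_m − ρ_c) r gives r = h ρ_c/(ρ_m − ρ_c), so h (1 + ρ_c/(ρ_m − ρ_c)) = Δ, i.e. h = Δ (ρ_m − ρ_c)/ρ_m.
h = 17.1 km × 0.66/3.37 = 3.35 km.

3.35 km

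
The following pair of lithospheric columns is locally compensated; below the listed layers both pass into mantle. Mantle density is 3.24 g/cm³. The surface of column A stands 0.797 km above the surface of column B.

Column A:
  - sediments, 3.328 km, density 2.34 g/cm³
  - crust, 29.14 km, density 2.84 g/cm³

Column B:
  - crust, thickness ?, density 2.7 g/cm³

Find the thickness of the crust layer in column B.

22.3 km

Take the compensation level at the base of the deeper column (depth z_c below the surface of column A) and equate Σ ρ_i t_i down to z_c; mantle fills any gap and the z_c terms cancel.
Column A: 3.328×2.34 + 29.14×2.84 + (z_c − 32.468)×3.24
Column B: 0.797×0 + x×2.7 + (z_c − 0.797 − 0 − x)×3.24
The z_c×3.24 term appears on both sides and cancels. Collect the known terms of each column as K = Σ(ρt)_known − 3.24 × (depth of known layers): K_A = 90.54512 − 3.24×32.468 = −14.6512; K_B = 0 − 3.24×(0.797 + 0) = −2.58228.
Balance: K_A = K_B − x×(3.24 − 2.7), so x = (K_B − K_A)/(3.24 − 2.7) = 12.0689/0.54 = 22.3 km.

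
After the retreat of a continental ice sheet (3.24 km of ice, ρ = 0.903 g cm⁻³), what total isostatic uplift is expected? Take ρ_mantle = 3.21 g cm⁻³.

0.911 km

Removing the load lets mantle flow back in; uplift u satisfies ρ_ice t = ρ_m u.
u = t ρ_ice/ρ_m = 3.24 km × 0.903/3.21 = 0.911 km.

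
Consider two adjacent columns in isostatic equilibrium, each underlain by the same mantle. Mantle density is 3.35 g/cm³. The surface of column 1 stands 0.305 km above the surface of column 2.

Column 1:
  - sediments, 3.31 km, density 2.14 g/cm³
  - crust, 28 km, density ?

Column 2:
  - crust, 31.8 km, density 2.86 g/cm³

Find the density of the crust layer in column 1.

Take the compensation level at the base of the deeper column (depth z_c below the surface of column 1) and equate Σ ρ_i t_i down to z_c; mantle fills any gap and the z_c terms cancel.
Column 1: 3.31×2.14 + 28×ρ + (z_c − 31.31)×3.35
Column 2: 0.305×0 + 31.8×2.86 + (z_c − 0.305 − 31.8)×3.35
The z_c×3.35 term appears on both sides and cancels. Collect the known terms of each column as K = Σ(ρt)_known − 3.35 × (depth of known layers): K_1 = 7.0834 − 3.35×31.31 = −97.8051; K_2 = 90.948 − 3.35×(0.305 + 31.8) = −16.60375.
Balance: K_1 + 28×ρ = K_2, so ρ = (K_2 − K_1)/28 = 81.2013/28 = 2.9 g/cm³.

2.9 g/cm³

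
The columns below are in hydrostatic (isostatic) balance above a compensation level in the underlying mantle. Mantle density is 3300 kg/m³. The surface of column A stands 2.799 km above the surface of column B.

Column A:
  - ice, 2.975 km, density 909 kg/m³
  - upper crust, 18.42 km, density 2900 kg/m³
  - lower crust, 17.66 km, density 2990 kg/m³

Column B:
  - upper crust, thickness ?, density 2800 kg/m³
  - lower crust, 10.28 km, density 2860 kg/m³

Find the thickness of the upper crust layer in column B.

12.4 km

Take the compensation level at the base of the deeper column (depth z_c below the surface of column A) and equate Σ ρ_i t_i down to z_c; mantle fills any gap and the z_c terms cancel.
Column A: 2.975×909 + 18.42×2900 + 17.66×2990 + (z_c − 39.055)×3300
Column B: 2.799×0 + x×2800 + 10.28×2860 + (z_c − 2.799 − 10.28 − x)×3300
The z_c×3300 term appears on both sides and cancels. Collect the known terms of each column as K = Σ(ρt)_known − 3300 × (depth of known layers): K_A = 108925.675 − 3300×39.055 = −19955.825; K_B = 29400.8 − 3300×(2.799 + 10.28) = −13759.9.
Balance: K_A = K_B − x×(3300 − 2800), so x = (K_B − K_A)/(3300 − 2800) = 6195.93/500 = 12.4 km.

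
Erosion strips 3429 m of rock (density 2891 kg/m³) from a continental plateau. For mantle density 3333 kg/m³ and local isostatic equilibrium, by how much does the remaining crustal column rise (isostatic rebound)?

Unloading: uplift u = e ρ_c/ρ_m = 3429 m × 2891/3333 = 2970 m.

2970 m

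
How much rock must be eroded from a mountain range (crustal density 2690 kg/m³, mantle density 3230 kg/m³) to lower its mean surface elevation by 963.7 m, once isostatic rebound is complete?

Net drop Δ = e − u = e − e ρ_c/ρ_m = e (ρ_m − ρ_c)/ρ_m.
e = Δ ρ_m/(ρ_m − ρ_c) = 963.7 m × 3230/540 = 5760 m.

5760 m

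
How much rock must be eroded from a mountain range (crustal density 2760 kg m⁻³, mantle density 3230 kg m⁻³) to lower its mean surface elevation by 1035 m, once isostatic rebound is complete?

Net drop Δ = e − u = e − e ρ_c/ρ_m = e (ρ_m − ρ_c)/ρ_m.
e = Δ ρ_m/(ρ_m − ρ_c) = 1035 m × 3230/470 = 7110 m.

7110 m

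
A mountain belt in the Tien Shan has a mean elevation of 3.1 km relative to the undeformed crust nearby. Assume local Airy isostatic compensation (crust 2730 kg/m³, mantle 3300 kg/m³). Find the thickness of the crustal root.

14.8 km

By Archimedes' principle applied to the lithosphere: the weight of the topography is balanced by the buoyancy of the root, ρ_c h = (ρ_m − ρ_c) r.
r = h · ρ_c / (ρ_m − ρ_c) = 3.1 km × 2730 / (3300 − 2730) = 14.8 km.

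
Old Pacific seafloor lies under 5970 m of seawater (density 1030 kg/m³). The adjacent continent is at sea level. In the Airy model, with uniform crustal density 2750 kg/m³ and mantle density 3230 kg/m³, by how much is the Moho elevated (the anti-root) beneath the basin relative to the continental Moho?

Balancing pressure at the compensation depth: replacing crust with seawater at the top is compensated by replacing crust with mantle at the base: d (ρ_c − ρ_w) = a (ρ_m − ρ_c).
a = d (ρ_c − ρ_w)/(ρ_m − ρ_c) = 5970 m × 1720/480 = 21400 m.

21400 m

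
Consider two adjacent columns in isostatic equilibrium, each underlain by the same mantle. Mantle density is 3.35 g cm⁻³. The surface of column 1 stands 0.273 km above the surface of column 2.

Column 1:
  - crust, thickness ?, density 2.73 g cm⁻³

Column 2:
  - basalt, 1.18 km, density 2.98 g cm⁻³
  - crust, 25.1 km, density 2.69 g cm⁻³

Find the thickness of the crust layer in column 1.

Take the compensation level at the base of the deeper column (depth z_c below the surface of column 1) and equate Σ ρ_i t_i down to z_c; mantle fills any gap and the z_c terms cancel.
Column 1: x×2.73 + (z_c − 0 − x)×3.35
Column 2: 0.273×0 + 1.18×2.98 + 25.1×2.69 + (z_c − 0.273 − 26.28)×3.35
The z_c×3.35 term appears on both sides and cancels. Collect the known terms of each column as K = Σ(ρt)_known − 3.35 × (depth of known layers): K_1 = 0 − 3.35×0 = 0; K_2 = 71.0354 − 3.35×(0.273 + 26.28) = −17.91715.
Balance: K_1 − x×(3.35 − 2.73) = K_2, so x = (K_1 − K_2)/(3.35 − 2.73) = 17.9171/0.62 = 28.9 km.

28.9 km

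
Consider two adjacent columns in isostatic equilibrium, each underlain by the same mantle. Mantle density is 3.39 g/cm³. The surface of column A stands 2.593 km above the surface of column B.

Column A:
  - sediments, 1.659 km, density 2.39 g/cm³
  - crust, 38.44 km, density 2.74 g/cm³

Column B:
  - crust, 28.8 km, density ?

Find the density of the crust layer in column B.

2.77 g/cm³

Take the compensation level at the base of the deeper column (depth z_c below the surface of column A) and equate Σ ρ_i t_i down to z_c; mantle fills any gap and the z_c terms cancel.
Column A: 1.659×2.39 + 38.44×2.74 + (z_c − 40.099)×3.39
Column B: 2.593×0 + 28.8×ρ + (z_c − 2.593 − 28.8)×3.39
The z_c×3.39 term appears on both sides and cancels. Collect the known terms of each column as K = Σ(ρt)_known − 3.39 × (depth of known layers): K_A = 109.29061 − 3.39×40.099 = −26.645; K_B = 0 − 3.39×(2.593 + 28.8) = −106.42227.
Balance: K_A = K_B + 28.8×ρ, so ρ = (K_A − K_B)/28.8 = 79.7773/28.8 = 2.77 g/cm³.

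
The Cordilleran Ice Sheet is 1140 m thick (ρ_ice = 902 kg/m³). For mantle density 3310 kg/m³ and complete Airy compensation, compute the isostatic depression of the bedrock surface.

311 m

By Archimedes' principle applied to the lithosphere: the ice load ρ_ice t is balanced by mantle displaced below, ρ_m s.
s = t ρ_ice / ρ_m = 1140 m × 902/3310 = 311 m.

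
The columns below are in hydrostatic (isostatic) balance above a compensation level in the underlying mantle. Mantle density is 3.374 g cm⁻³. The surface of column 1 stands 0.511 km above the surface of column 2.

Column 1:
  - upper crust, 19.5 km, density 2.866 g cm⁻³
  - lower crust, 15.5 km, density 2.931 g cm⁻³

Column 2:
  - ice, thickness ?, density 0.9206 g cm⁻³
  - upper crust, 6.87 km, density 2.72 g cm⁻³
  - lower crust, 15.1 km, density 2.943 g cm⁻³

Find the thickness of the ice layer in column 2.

Take the compensation level at the base of the deeper column (depth z_c below the surface of column 1) and equate Σ ρ_i t_i down to z_c; mantle fills any gap and the z_c terms cancel.
Column 1: 19.5×2.866 + 15.5×2.931 + (z_c − 35)×3.374
Column 2: 0.511×0 + x×0.9206 + 6.87×2.72 + 15.1×2.943 + (z_c − 0.511 − 21.97 − x)×3.374
The z_c×3.374 term appears on both sides and cancels. Collect the known terms of each column as K = Σ(ρt)_known − 3.374 × (depth of known layers): K_1 = 101.3175 − 3.374×35 = −16.7725; K_2 = 63.1257 − 3.374×(0.511 + 21.97) = −12.725194.
Balance: K_1 = K_2 − x×(3.374 − 0.9206), so x = (K_2 − K_1)/(3.374 − 0.9206) = 4.04731/2.4534 = 1.65 km.

1.65 km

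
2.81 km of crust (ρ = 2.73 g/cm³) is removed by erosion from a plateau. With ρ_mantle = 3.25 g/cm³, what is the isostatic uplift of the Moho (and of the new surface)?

Unloading: uplift u = e ρ_c/ρ_m = 2.81 km × 2.73/3.25 = 2.36 km.

2.36 km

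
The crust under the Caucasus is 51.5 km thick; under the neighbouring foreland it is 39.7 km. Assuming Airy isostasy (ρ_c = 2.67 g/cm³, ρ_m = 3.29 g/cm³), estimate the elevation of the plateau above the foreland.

Excess crust Δ = 51.5 km − 39.7 km = 11.8 km, split between elevation h and root r with h + r = Δ.
Airy balance ρ_c h = (ρ_m − ρ_c) r gives r = h ρ_c/(ρ_m − ρ_c), so h (1 + ρ_c/(ρ_m − ρ_c)) = Δ, i.e. h = Δ (ρ_m − ρ_c)/ρ_m.
h = 11.8 km × 0.62/3.29 = 2.22 km.

2.22 km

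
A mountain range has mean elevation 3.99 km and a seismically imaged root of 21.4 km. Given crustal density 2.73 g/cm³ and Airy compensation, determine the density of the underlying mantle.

Airy balance: ρ_c h = (ρ_m − ρ_c) r → ρ_m = ρ_c (1 + h/r).
ρ_m = 2.73 × (1 + 3.99 km/21.4 km) = 3.24 g/cm³.

3.24 g/cm³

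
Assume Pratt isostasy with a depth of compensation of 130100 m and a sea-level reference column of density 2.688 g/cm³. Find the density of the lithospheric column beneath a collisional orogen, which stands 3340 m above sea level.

Pratt balance: ρ_ref D = ρ (D + h).
ρ = ρ_ref D/(D + h) = 2.688 × 130100 m/(130100 m + 3340 m) = 2.62 g/cm³.

2.62 g/cm³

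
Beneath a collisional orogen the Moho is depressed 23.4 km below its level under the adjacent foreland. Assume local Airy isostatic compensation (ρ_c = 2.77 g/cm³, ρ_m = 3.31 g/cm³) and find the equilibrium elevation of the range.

4.56 km

In Airy isostatic equilibrium: ρ_c h = (ρ_m − ρ_c) r.
h = r (ρ_m − ρ_c) / ρ_c = 23.4 km × (3.31 − 2.77) / 2.77 = 4.56 km.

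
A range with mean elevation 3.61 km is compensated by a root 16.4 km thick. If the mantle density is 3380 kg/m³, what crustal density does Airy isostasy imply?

ρ_c h = (ρ_m − ρ_c) r → ρ_c (h + r) = ρ_m r → ρ_c = ρ_m r / (h + r).
ρ_c = 3380 × 16.4 km / (3.61 km + 16.4 km) = 2770 kg/m³.

2770 kg/m³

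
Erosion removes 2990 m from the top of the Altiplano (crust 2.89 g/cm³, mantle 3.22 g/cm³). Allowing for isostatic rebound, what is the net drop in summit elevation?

306 m

Rebound u = e ρ_c/ρ_m = 2990 m × 2.89/3.22 = 2684 m.
Net surface drop = e − u = 2990 m − 2684 m = e (ρ_m − ρ_c)/ρ_m = 306 m.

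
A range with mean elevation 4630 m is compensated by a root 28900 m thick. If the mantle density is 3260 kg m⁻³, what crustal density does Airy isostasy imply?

2810 kg m⁻³

ρ_c h = (ρ_m − ρ_c) r → ρ_c (h + r) = ρ_m r → ρ_c = ρ_m r / (h + r).
ρ_c = 3260 × 28900 m / (4630 m + 28900 m) = 2810 kg m⁻³.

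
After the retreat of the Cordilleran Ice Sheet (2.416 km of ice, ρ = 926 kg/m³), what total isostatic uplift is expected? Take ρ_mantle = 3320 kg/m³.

Removing the load lets mantle flow back in; uplift u satisfies ρ_ice t = ρ_m u.
u = t ρ_ice/ρ_m = 2.416 km × 926/3320 = 0.674 km.

0.674 km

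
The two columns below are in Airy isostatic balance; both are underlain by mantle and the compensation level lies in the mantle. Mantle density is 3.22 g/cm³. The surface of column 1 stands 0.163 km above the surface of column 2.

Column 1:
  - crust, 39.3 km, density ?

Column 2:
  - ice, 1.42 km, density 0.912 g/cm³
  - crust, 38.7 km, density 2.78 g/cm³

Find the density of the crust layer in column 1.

Take the compensation level at the base of the deeper column (depth z_c below the surface of column 1) and equate Σ ρ_i t_i down to z_c; mantle fills any gap and the z_c terms cancel.
Column 1: 39.3×ρ + (z_c − 39.3)×3.22
Column 2: 0.163×0 + 1.42×0.912 + 38.7×2.78 + (z_c − 0.163 − 40.12)×3.22
The z_c×3.22 term appears on both sides and cancels. Collect the known terms of each column as K = Σ(ρt)_known − 3.22 × (depth of known layers): K_1 = 0 − 3.22×39.3 = −126.546; K_2 = 108.88104 − 3.22×(0.163 + 40.12) = −20.83022.
Balance: K_1 + 39.3×ρ = K_2, so ρ = (K_2 − K_1)/39.3 = 105.716/39.3 = 2.69 g/cm³.

2.69 g/cm³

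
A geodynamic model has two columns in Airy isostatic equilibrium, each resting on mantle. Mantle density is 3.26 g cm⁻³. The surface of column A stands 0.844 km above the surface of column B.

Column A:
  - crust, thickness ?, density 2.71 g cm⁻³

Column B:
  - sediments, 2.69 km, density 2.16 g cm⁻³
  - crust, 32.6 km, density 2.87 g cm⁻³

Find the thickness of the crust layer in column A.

33.5 km

Take the compensation level at the base of the deeper column (depth z_c below the surface of column A) and equate Σ ρ_i t_i down to z_c; mantle fills any gap and the z_c terms cancel.
Column A: x×2.71 + (z_c − 0 − x)×3.26
Column B: 0.844×0 + 2.69×2.16 + 32.6×2.87 + (z_c − 0.844 − 35.29)×3.26
The z_c×3.26 term appears on both sides and cancels. Collect the known terms of each column as K = Σ(ρt)_known − 3.26 × (depth of known layers): K_A = 0 − 3.26×0 = 0; K_B = 99.3724 − 3.26×(0.844 + 35.29) = −18.42444.
Balance: K_A − x×(3.26 − 2.71) = K_B, so x = (K_A − K_B)/(3.26 − 2.71) = 18.4244/0.55 = 33.5 km.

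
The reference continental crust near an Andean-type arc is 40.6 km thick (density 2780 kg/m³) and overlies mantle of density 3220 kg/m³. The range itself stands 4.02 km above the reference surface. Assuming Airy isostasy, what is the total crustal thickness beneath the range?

70 km

Root depth r = h ρ_c / (ρ_m − ρ_c) = 4.02 km × 2780 / 440 = 25.4 km.
Total thickness = T + h + r = 40.6 km + 4.02 km + 25.4 km = 70 km.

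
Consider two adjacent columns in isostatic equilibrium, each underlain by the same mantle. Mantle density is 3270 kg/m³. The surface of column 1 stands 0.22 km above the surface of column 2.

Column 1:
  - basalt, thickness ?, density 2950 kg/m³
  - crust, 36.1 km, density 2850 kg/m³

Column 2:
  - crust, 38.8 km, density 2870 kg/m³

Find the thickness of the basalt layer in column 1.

Take the compensation level at the base of the deeper column (depth z_c below the surface of column 1) and equate Σ ρ_i t_i down to z_c; mantle fills any gap and the z_c terms cancel.
Column 1: x×2950 + 36.1×2850 + (z_c − 36.1 − x)×3270
Column 2: 0.22×0 + 38.8×2870 + (z_c − 0.22 − 38.8)×3270
The z_c×3270 term appears on both sides and cancels. Collect the known terms of each column as K = Σ(ρt)_known − 3270 × (depth of known layers): K_1 = 102885 − 3270×36.1 = −15162; K_2 = 111356 − 3270×(0.22 + 38.8) = −16239.4.
Balance: K_1 − x×(3270 − 2950) = K_2, so x = (K_1 − K_2)/(3270 − 2950) = 1077.4/320 = 3.37 km.

3.37 km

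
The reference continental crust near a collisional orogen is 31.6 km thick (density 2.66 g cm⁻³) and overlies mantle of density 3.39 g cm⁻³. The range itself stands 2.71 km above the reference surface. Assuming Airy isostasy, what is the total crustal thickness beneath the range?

Root depth r = h ρ_c / (ρ_m − ρ_c) = 2.71 km × 2.66 / 0.73 = 9.875 km.
Total thickness = T + h + r = 31.6 km + 2.71 km + 9.875 km = 44.2 km.

44.2 km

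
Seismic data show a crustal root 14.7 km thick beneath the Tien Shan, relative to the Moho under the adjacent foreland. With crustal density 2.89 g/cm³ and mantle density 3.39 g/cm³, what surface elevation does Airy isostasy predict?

2.54 km

For local isostatic compensation: ρ_c h = (ρ_m − ρ_c) r.
h = r (ρ_m − ρ_c) / ρ_c = 14.7 km × (3.39 − 2.89) / 2.89 = 2.54 km.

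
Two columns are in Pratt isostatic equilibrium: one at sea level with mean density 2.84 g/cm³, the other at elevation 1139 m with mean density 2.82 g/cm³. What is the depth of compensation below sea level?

161000 m

ρ_ref D = ρ (D + h) → D (ρ_ref − ρ) = ρ h.
D = ρ h/(ρ_ref − ρ) = 2.82 × 1139 m/(2.84 − 2.82) = 161000 m.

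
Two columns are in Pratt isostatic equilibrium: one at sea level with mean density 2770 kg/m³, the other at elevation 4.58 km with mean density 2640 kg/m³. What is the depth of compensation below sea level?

ρ_ref D = ρ (D + h) → D (ρ_ref − ρ) = ρ h.
D = ρ h/(ρ_ref − ρ) = 2640 × 4.58 km/(2770 − 2640) = 93 km.

93 km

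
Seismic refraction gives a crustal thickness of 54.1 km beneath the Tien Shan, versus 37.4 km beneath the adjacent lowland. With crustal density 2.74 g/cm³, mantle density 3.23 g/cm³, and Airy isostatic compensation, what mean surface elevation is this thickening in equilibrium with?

2.53 km

Excess crust Δ = 54.1 km − 37.4 km = 16.7 km, split between elevation h and root r with h + r = Δ.
Airy balance ρ_c h = (ρ_m − ρ_c) r gives r = h ρ_c/(ρ_m − ρ_c), so h (1 + ρ_c/(ρ_m − ρ_c)) = Δ, i.e. h = Δ (ρ_m − ρ_c)/ρ_m.
h = 16.7 km × 0.49/3.23 = 2.53 km.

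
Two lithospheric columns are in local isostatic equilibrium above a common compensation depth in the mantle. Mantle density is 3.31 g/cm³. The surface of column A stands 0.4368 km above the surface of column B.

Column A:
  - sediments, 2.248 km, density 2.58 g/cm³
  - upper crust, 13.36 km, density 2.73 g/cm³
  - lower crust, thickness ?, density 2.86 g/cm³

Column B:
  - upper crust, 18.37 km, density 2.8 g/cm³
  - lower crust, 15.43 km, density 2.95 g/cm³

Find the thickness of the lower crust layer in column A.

Take the compensation level at the base of the deeper column (depth z_c below the surface of column A) and equate Σ ρ_i t_i down to z_c; mantle fills any gap and the z_c terms cancel.
Column A: 2.248×2.58 + 13.36×2.73 + x×2.86 + (z_c − 15.608 − x)×3.31
Column B: 0.4368×0 + 18.37×2.8 + 15.43×2.95 + (z_c − 0.4368 − 33.8)×3.31
The z_c×3.31 term appears on both sides and cancels. Collect the known terms of each column as K = Σ(ρt)_known − 3.31 × (depth of known layers): K_A = 42.27264 − 3.31×15.608 = −9.38984; K_B = 96.9545 − 3.31×(0.4368 + 33.8) = −16.369308.
Balance: K_A − x×(3.31 − 2.86) = K_B, so x = (K_A − K_B)/(3.31 − 2.86) = 6.97947/0.45 = 15.5 km.

15.5 km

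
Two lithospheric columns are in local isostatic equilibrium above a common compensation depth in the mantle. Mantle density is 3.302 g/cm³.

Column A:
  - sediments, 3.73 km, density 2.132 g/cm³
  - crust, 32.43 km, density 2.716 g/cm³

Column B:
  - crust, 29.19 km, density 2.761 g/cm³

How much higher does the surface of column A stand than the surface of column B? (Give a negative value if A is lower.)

2.29 km

For any compensation level in the mantle, the mantle terms cancel and isostasy reduces to e = (Σt_A − Σt_B) − (Σ(ρt)_A − Σ(ρt)_B) / ρ_m.
Σt_A = 36.16 km; Σt_B = 29.19 km; Σ(ρt)_A = 96.03224; Σ(ρt)_B = 80.59359 (in km·g/cm³).
e = (36.16 − 29.19) − (96.03224 − 80.59359) / 3.302 = 2.29 km.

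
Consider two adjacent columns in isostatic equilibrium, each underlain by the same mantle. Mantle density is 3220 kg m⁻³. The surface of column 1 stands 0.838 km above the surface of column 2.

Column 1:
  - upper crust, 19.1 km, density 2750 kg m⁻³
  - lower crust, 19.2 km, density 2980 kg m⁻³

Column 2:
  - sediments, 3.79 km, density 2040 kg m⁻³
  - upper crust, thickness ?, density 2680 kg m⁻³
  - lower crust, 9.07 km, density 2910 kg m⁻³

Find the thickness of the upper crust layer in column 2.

6.67 km

Take the compensation level at the base of the deeper column (depth z_c below the surface of column 1) and equate Σ ρ_i t_i down to z_c; mantle fills any gap and the z_c terms cancel.
Column 1: 19.1×2750 + 19.2×2980 + (z_c − 38.3)×3220
Column 2: 0.838×0 + 3.79×2040 + x×2680 + 9.07×2910 + (z_c − 0.838 − 12.86 − x)×3220
The z_c×3220 term appears on both sides and cancels. Collect the known terms of each column as K = Σ(ρt)_known − 3220 × (depth of known layers): K_1 = 109741 − 3220×38.3 = −13585; K_2 = 34125.3 − 3220×(0.838 + 12.86) = −9982.26.
Balance: K_1 = K_2 − x×(3220 − 2680), so x = (K_2 − K_1)/(3220 − 2680) = 3602.74/540 = 6.67 km.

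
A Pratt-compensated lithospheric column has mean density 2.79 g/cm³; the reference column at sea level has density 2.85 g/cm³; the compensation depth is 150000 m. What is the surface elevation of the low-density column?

3230 m

ρ_ref D = ρ (D + h) → h = D (ρ_ref − ρ)/ρ.
h = 150000 m × (2.85 − 2.79)/2.79 = 3230 m.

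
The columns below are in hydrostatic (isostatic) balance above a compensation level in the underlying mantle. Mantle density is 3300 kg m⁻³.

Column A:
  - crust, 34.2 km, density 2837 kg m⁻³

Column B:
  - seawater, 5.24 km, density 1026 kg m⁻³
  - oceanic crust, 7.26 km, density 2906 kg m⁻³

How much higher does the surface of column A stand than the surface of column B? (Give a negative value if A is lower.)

0.321 km

For any compensation level in the mantle, the mantle terms cancel and isostasy reduces to e = (Σt_A − Σt_B) − (Σ(ρt)_A − Σ(ρt)_B) / ρ_m.
Σt_A = 34.2 km; Σt_B = 12.5 km; Σ(ρt)_A = 97025.4; Σ(ρt)_B = 26473.8 (in km·kg m⁻³).
e = (34.2 − 12.5) − (97025.4 − 26473.8) / 3300 = 0.321 km.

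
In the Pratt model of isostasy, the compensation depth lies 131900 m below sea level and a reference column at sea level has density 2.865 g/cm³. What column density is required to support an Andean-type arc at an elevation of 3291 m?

2.8 g/cm³

Pratt balance: ρ_ref D = ρ (D + h).
ρ = ρ_ref D/(D + h) = 2.865 × 131900 m/(131900 m + 3291 m) = 2.8 g/cm³.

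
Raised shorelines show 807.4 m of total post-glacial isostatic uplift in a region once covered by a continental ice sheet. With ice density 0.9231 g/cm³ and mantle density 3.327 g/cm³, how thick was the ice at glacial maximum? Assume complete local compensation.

2910 m

u = t ρ_ice/ρ_m → t = u ρ_m/ρ_ice = 807.4 m × 3.327/0.9231 = 2910 m.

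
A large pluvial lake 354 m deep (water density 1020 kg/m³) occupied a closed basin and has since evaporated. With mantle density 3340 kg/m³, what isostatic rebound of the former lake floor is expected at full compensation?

u = d ρ_w/ρ_m = 354 m × 1020/3340 = 108 m.

108 m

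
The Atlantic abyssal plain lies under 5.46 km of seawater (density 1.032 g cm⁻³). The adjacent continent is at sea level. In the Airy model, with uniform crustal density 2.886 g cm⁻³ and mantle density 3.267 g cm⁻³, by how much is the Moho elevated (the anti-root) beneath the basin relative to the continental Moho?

Balancing pressure at the compensation depth: replacing crust with seawater at the top is compensated by replacing crust with mantle at the base: d (ρ_c − ρ_w) = a (ρ_m − ρ_c).
a = d (ρ_c − ρ_w)/(ρ_m − ρ_c) = 5.46 km × 1.854/0.381 = 26.6 km.

26.6 km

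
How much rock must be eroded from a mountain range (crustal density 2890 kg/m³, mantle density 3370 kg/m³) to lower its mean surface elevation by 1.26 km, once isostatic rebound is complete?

Net drop Δ = e − u = e − e ρ_c/ρ_m = e (ρ_m − ρ_c)/ρ_m.
e = Δ ρ_m/(ρ_m − ρ_c) = 1.26 km × 3370/480 = 8.85 km.

8.85 km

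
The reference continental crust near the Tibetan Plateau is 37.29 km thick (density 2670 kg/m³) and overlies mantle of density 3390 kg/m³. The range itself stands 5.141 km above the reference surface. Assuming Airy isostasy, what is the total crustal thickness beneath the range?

Root depth r = h ρ_c / (ρ_m − ρ_c) = 5.141 km × 2670 / 720 = 19.06 km.
Total thickness = T + h + r = 37.29 km + 5.141 km + 19.06 km = 61.5 km.

61.5 km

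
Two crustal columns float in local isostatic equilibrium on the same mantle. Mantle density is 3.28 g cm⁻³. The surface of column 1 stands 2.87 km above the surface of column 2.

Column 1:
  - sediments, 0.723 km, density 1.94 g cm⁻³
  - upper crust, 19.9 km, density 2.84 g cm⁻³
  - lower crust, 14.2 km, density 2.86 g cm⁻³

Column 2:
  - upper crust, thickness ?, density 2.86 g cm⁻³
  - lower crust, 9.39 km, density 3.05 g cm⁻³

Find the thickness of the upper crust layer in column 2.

9.8 km

Take the compensation level at the base of the deeper column (depth z_c below the surface of column 1) and equate Σ ρ_i t_i down to z_c; mantle fills any gap and the z_c terms cancel.
Column 1: 0.723×1.94 + 19.9×2.84 + 14.2×2.86 + (z_c − 34.823)×3.28
Column 2: 2.87×0 + x×2.86 + 9.39×3.05 + (z_c − 2.87 − 9.39 − x)×3.28
The z_c×3.28 term appears on both sides and cancels. Collect the known terms of each column as K = Σ(ρt)_known − 3.28 × (depth of known layers): K_1 = 98.53062 − 3.28×34.823 = −15.68882; K_2 = 28.6395 − 3.28×(2.87 + 9.39) = −11.5733.
Balance: K_1 = K_2 − x×(3.28 − 2.86), so x = (K_2 − K_1)/(3.28 − 2.86) = 4.11552/0.42 = 9.8 km.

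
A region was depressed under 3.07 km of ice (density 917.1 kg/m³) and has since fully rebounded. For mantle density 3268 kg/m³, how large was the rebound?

0.862 km

Removing the load lets mantle flow back in; uplift u satisfies ρ_ice t = ρ_m u.
u = t ρ_ice/ρ_m = 3.07 km × 917.1/3268 = 0.862 km.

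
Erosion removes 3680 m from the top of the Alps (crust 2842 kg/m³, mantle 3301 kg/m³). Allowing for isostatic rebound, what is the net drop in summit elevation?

512 m

Rebound u = e ρ_c/ρ_m = 3680 m × 2842/3301 = 3168 m.
Net surface drop = e − u = 3680 m − 3168 m = e (ρ_m − ρ_c)/ρ_m = 512 m.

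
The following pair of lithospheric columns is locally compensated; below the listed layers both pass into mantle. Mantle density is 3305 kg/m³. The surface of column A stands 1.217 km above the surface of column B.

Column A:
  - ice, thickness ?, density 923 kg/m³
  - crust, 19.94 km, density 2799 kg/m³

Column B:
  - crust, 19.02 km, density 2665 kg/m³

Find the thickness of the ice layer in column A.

Take the compensation level at the base of the deeper column (depth z_c below the surface of column A) and equate Σ ρ_i t_i down to z_c; mantle fills any gap and the z_c terms cancel.
Column A: x×923 + 19.94×2799 + (z_c − 19.94 − x)×3305
Column B: 1.217×0 + 19.02×2665 + (z_c − 1.217 − 19.02)×3305
The z_c×3305 term appears on both sides and cancels. Collect the known terms of each column as K = Σ(ρt)_known − 3305 × (depth of known layers): K_A = 55812.06 − 3305×19.94 = −10089.64; K_B = 50688.3 − 3305×(1.217 + 19.02) = −16194.985.
Balance: K_A − x×(3305 − 923) = K_B, so x = (K_A − K_B)/(3305 − 923) = 6105.35/2382 = 2.56 km.

2.56 km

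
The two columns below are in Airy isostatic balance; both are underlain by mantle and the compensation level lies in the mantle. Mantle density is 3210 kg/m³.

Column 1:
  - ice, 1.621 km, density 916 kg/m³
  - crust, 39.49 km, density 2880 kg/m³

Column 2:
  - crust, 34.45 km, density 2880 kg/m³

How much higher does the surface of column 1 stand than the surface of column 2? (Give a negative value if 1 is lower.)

For any compensation level in the mantle, the mantle terms cancel and isostasy reduces to e = (Σt_1 − Σt_2) − (Σ(ρt)_1 − Σ(ρt)_2) / ρ_m.
Σt_1 = 41.111 km; Σt_2 = 34.45 km; Σ(ρt)_1 = 115216.036; Σ(ρt)_2 = 99216 (in km·kg/m³).
e = (41.111 − 34.45) − (115216.036 − 99216) / 3210 = 1.68 km.

1.68 km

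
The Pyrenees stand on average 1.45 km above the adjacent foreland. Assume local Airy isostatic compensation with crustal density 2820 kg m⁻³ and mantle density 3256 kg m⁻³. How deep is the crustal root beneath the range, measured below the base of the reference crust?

Isostatic balance requires: the weight of the topography is balanced by the buoyancy of the root, ρ_c h = (ρ_m − ρ_c) r.
r = h · ρ_c / (ρ_m − ρ_c) = 1.45 km × 2820 / (3256 − 2820) = 9.38 km.

9.38 km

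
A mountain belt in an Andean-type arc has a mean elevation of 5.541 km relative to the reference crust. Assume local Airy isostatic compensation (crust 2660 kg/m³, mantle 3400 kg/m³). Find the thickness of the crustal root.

In Airy isostatic equilibrium: the weight of the topography is balanced by the buoyancy of the root, ρ_c h = (ρ_m − ρ_c) r.
r = h · ρ_c / (ρ_m − ρ_c) = 5.541 km × 2660 / (3400 − 2660) = 19.9 km.

19.9 km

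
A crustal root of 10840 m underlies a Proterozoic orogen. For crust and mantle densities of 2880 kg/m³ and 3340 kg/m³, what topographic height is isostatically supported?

By Archimedes' principle applied to the lithosphere: ρ_c h = (ρ_m − ρ_c) r.
h = r (ρ_m − ρ_c) / ρ_c = 10840 m × (3340 − 2880) / 2880 = 1730 m.

1730 m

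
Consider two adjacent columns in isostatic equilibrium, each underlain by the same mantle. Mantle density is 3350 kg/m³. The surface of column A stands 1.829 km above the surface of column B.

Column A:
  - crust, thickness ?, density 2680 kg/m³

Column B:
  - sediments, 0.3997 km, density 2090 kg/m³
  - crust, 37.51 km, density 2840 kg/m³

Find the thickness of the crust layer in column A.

Take the compensation level at the base of the deeper column (depth z_c below the surface of column A) and equate Σ ρ_i t_i down to z_c; mantle fills any gap and the z_c terms cancel.
Column A: x×2680 + (z_c − 0 − x)×3350
Column B: 1.829×0 + 0.3997×2090 + 37.51×2840 + (z_c − 1.829 − 37.9097)×3350
The z_c×3350 term appears on both sides and cancels. Collect the known terms of each column as K = Σ(ρt)_known − 3350 × (depth of known layers): K_A = 0 − 3350×0 = 0; K_B = 107363.773 − 3350×(1.829 + 37.9097) = −25760.872.
Balance: K_A − x×(3350 − 2680) = K_B, so x = (K_A − K_B)/(3350 − 2680) = 25760.9/670 = 38.4 km.

38.4 km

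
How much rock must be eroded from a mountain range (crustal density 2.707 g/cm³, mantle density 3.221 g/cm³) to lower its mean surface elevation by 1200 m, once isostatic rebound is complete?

Net drop Δ = e − u = e − e ρ_c/ρ_m = e (ρ_m − ρ_c)/ρ_m.
e = Δ ρ_m/(ρ_m − ρ_c) = 1200 m × 3.221/0.514 = 7520 m.

7520 m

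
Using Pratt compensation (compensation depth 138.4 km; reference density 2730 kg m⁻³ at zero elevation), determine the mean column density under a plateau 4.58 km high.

Pratt balance: ρ_ref D = ρ (D + h).
ρ = ρ_ref D/(D + h) = 2730 × 138.4 km/(138.4 km + 4.58 km) = 2640 kg m⁻³.

2640 kg m⁻³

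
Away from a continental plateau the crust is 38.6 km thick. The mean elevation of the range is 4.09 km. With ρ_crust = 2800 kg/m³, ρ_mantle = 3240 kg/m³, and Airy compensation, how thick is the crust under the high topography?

68.7 km

Root depth r = h ρ_c / (ρ_m − ρ_c) = 4.09 km × 2800 / 440 = 26.03 km.
Total thickness = T + h + r = 38.6 km + 4.09 km + 26.03 km = 68.7 km.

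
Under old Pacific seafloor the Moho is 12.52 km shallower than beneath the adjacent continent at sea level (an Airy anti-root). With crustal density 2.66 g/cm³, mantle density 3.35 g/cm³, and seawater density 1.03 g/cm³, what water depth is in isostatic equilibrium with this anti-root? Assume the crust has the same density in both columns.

5.3 km

Replacing a thickness d of crust by seawater at the top must be balanced by replacing crust with mantle at the base: d (ρ_c − ρ_w) = a (ρ_m − ρ_c).
d = a (ρ_m − ρ_c)/(ρ_c − ρ_w) = 12.52 km × 0.69/1.63 = 5.3 km.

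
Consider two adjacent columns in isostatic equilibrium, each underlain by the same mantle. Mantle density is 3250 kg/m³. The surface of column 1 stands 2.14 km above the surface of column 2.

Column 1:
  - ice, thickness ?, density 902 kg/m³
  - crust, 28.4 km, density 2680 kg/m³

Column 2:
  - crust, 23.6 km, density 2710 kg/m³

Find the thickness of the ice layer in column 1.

1.5 km

Take the compensation level at the base of the deeper column (depth z_c below the surface of column 1) and equate Σ ρ_i t_i down to z_c; mantle fills any gap and the z_c terms cancel.
Column 1: x×902 + 28.4×2680 + (z_c − 28.4 − x)×3250
Column 2: 2.14×0 + 23.6×2710 + (z_c − 2.14 − 23.6)×3250
The z_c×3250 term appears on both sides and cancels. Collect the known terms of each column as K = Σ(ρt)_known − 3250 × (depth of known layers): K_1 = 76112 − 3250×28.4 = −16188; K_2 = 63956 − 3250×(2.14 + 23.6) = −19699.
Balance: K_1 − x×(3250 − 902) = K_2, so x = (K_1 − K_2)/(3250 − 902) = 3511/2348 = 1.5 km.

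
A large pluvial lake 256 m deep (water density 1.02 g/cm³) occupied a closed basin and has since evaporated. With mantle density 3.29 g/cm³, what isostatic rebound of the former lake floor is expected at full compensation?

u = d ρ_w/ρ_m = 256 m × 1.02/3.29 = 79.4 m.

79.4 m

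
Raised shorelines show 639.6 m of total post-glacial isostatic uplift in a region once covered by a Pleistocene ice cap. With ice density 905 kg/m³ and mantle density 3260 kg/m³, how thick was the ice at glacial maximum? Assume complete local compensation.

2300 m

u = t ρ_ice/ρ_m → t = u ρ_m/ρ_ice = 639.6 m × 3260/905 = 2300 m.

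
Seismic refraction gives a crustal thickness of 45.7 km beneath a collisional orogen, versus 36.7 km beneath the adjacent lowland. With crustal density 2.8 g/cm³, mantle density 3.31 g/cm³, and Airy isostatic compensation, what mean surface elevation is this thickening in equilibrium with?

Excess crust Δ = 45.7 km − 36.7 km = 9 km, split between elevation h and root r with h + r = Δ.
Airy balance ρ_c h = (ρ_m − ρ_c) r gives r = h ρ_c/(ρ_m − ρ_c), so h (1 + ρ_c/(ρ_m − ρ_c)) = Δ, i.e. h = Δ (ρ_m − ρ_c)/ρ_m.
h = 9 km × 0.51/3.31 = 1.39 km.

1.39 km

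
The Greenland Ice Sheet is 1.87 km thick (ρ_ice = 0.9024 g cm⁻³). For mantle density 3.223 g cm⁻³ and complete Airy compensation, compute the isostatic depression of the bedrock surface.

For local isostatic compensation: the ice load ρ_ice t is balanced by mantle displaced below, ρ_m s.
s = t ρ_ice / ρ_m = 1.87 km × 0.9024/3.223 = 0.524 km.

0.524 km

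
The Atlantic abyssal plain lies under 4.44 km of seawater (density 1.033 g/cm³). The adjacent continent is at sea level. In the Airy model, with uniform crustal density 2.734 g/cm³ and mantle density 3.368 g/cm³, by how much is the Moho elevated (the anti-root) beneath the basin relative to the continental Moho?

11.9 km

By Archimedes' principle applied to the lithosphere: replacing crust with seawater at the top is compensated by replacing crust with mantle at the base: d (ρ_c − ρ_w) = a (ρ_m − ρ_c).
a = d (ρ_c − ρ_w)/(ρ_m − ρ_c) = 4.44 km × 1.701/0.634 = 11.9 km.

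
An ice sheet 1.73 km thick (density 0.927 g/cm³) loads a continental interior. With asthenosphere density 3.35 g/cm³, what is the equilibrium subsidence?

0.479 km

Balancing pressure at the compensation depth: the ice load ρ_ice t is balanced by mantle displaced below, ρ_m s.
s = t ρ_ice / ρ_m = 1.73 km × 0.927/3.35 = 0.479 km.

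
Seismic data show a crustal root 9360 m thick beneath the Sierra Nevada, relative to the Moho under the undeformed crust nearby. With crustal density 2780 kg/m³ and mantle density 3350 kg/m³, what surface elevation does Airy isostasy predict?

1920 m

By Archimedes' principle applied to the lithosphere: ρ_c h = (ρ_m − ρ_c) r.
h = r (ρ_m − ρ_c) / ρ_c = 9360 m × (3350 − 2780) / 2780 = 1920 m.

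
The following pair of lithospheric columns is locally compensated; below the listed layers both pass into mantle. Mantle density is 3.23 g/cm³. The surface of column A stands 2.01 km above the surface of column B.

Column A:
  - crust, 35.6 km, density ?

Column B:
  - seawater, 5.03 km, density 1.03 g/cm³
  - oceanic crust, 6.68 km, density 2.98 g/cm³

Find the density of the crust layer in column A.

Take the compensation level at the base of the deeper column (depth z_c below the surface of column A) and equate Σ ρ_i t_i down to z_c; mantle fills any gap and the z_c terms cancel.
Column A: 35.6×ρ + (z_c − 35.6)×3.23
Column B: 2.01×0 + 5.03×1.03 + 6.68×2.98 + (z_c − 2.01 − 11.71)×3.23
The z_c×3.23 term appears on both sides and cancels. Collect the known terms of each column as K = Σ(ρt)_known − 3.23 × (depth of known layers): K_A = 0 − 3.23×35.6 = −114.988; K_B = 25.0873 − 3.23×(2.01 + 11.71) = −19.2283.
Balance: K_A + 35.6×ρ = K_B, so ρ = (K_B − K_A)/35.6 = 95.7597/35.6 = 2.69 g/cm³.

2.69 g/cm³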